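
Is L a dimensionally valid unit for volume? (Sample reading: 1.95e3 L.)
Yes

volume has SI base units: m^3
L reduces to the same SI base units, so it is a valid unit for volume.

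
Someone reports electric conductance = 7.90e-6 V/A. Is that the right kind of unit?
No

electric conductance has SI base units: A^2 * s^3 / (kg * m^2)
V/A does NOT reduce to A^2 * s^3 / (kg * m^2); a valid unit for electric conductance would be e.g. S.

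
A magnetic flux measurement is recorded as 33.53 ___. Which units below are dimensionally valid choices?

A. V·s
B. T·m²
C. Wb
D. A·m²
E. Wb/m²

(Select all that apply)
A, B, C

magnetic flux has SI base units: kg * m^2 / (A * s^2)

Checking each option against kg * m^2 / (A * s^2):
  A. V·s: ✓ matches
  B. T·m²: ✓ matches
  C. Wb: ✓ matches
  D. A·m²: ✗ does not match
  E. Wb/m²: ✗ does not match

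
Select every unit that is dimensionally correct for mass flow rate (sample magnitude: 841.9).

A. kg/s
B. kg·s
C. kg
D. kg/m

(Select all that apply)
A

mass flow rate has SI base units: kg / s

Checking each option against kg / s:
  A. kg/s: ✓ matches
  B. kg·s: ✗ does not match
  C. kg: ✗ does not match
  D. kg/m: ✗ does not match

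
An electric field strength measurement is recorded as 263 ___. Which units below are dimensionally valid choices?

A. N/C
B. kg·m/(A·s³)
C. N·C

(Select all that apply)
A, B

electric field strength has SI base units: kg * m / (A * s^3)

Checking each option against kg * m / (A * s^3):
  A. N/C: ✓ matches
  B. kg·m/(A·s³): ✓ matches
  C. N·C: ✗ does not match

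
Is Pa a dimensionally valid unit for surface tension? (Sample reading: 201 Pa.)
No

surface tension has SI base units: kg / s^2
Pa does NOT reduce to kg / s^2; a valid unit for surface tension would be e.g. N/m.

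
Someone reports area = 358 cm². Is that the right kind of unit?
Yes

area has SI base units: m^2
cm² reduces to the same SI base units, so it is a valid unit for area.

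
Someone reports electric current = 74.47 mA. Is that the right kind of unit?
Yes

electric current has SI base units: A
mA reduces to the same SI base units, so it is a valid unit for electric current.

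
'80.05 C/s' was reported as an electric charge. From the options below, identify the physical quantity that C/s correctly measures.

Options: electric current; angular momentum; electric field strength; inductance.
electric current

electric charge should have units dimensionally equivalent to A * s (e.g. C).
The given unit 'C/s' reduces to A. Of the listed options, that is the dimensionality of electric current.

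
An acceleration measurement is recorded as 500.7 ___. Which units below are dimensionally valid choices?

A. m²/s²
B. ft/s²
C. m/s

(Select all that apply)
B

acceleration has SI base units: m / s^2

Checking each option against m / s^2:
  A. m²/s²: ✗ does not match
  B. ft/s²: ✓ matches
  C. m/s: ✗ does not match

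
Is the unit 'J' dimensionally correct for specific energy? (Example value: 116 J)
No

specific energy has SI base units: m^2 / s^2
J does NOT reduce to m^2 / s^2; a valid unit for specific energy would be e.g. J/kg.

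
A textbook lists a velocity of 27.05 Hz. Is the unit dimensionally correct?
No

velocity has SI base units: m / s
Hz does NOT reduce to m / s; a valid unit for velocity would be e.g. m/s.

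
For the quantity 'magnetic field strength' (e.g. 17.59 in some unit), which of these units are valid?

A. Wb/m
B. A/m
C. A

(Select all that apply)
B

magnetic field strength has SI base units: A / m

Checking each option against A / m:
  A. Wb/m: ✗ does not match
  B. A/m: ✓ matches
  C. A: ✗ does not match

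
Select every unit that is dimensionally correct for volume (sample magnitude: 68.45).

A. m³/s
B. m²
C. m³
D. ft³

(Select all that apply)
C, D

volume has SI base units: m^3

Checking each option against m^3:
  A. m³/s: ✗ does not match
  B. m²: ✗ does not match
  C. m³: ✓ matches
  D. ft³: ✓ matches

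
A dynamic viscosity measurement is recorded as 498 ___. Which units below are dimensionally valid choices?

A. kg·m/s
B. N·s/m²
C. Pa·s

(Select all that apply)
B, C

dynamic viscosity has SI base units: kg / (m * s)

Checking each option against kg / (m * s):
  A. kg·m/s: ✗ does not match
  B. N·s/m²: ✓ matches
  C. Pa·s: ✓ matches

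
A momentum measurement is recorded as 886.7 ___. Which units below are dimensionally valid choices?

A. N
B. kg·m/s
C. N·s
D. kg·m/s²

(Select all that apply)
B, C

momentum has SI base units: kg * m / s

Checking each option against kg * m / s:
  A. N: ✗ does not match
  B. kg·m/s: ✓ matches
  C. N·s: ✓ matches
  D. kg·m/s²: ✗ does not match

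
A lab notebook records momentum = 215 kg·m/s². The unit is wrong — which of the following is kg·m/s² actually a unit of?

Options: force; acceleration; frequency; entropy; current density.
force

momentum should have units dimensionally equivalent to kg * m / s (e.g. kg·m/s).
The given unit 'kg·m/s²' reduces to kg * m / s^2. Of the listed options, that is the dimensionality of force.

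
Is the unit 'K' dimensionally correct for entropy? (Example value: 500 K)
No

entropy has SI base units: kg * m^2 / (s^2 * K)
K does NOT reduce to kg * m^2 / (s^2 * K); a valid unit for entropy would be e.g. J/K.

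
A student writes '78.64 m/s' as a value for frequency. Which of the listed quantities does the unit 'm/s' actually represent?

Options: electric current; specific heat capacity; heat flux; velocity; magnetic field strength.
velocity

frequency should have units dimensionally equivalent to 1 / s (e.g. Hz).
The given unit 'm/s' reduces to m / s. Of the listed options, that is the dimensionality of velocity.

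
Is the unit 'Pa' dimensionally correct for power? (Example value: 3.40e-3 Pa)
No

power has SI base units: kg * m^2 / s^3
Pa does NOT reduce to kg * m^2 / s^3; a valid unit for power would be e.g. W.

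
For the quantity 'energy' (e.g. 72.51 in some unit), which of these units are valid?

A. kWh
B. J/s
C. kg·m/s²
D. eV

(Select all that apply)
A, D

energy has SI base units: kg * m^2 / s^2

Checking each option against kg * m^2 / s^2:
  A. kWh: ✓ matches
  B. J/s: ✗ does not match
  C. kg·m/s²: ✗ does not match
  D. eV: ✓ matches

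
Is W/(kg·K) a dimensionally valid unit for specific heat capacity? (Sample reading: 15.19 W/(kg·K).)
No

specific heat capacity has SI base units: m^2 / (s^2 * K)
W/(kg·K) does NOT reduce to m^2 / (s^2 * K); a valid unit for specific heat capacity would be e.g. J/(kg·K).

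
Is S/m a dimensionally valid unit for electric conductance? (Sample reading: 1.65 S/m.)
No

electric conductance has SI base units: A^2 * s^3 / (kg * m^2)
S/m does NOT reduce to A^2 * s^3 / (kg * m^2); a valid unit for electric conductance would be e.g. S.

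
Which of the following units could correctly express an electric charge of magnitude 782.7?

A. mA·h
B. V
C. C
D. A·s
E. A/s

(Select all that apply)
A, C, D

electric charge has SI base units: A * s

Checking each option against A * s:
  A. mA·h: ✓ matches
  B. V: ✗ does not match
  C. C: ✓ matches
  D. A·s: ✓ matches
  E. A/s: ✗ does not match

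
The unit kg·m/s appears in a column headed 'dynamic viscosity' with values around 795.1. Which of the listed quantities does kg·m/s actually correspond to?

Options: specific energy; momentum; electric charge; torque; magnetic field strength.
momentum

dynamic viscosity should have units dimensionally equivalent to kg / (m * s) (e.g. Pa·s).
The given unit 'kg·m/s' reduces to kg * m / s. Of the listed options, that is the dimensionality of momentum.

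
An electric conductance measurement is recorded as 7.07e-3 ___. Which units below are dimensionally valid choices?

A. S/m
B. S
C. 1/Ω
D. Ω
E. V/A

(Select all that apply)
B, C

electric conductance has SI base units: A^2 * s^3 / (kg * m^2)

Checking each option against A^2 * s^3 / (kg * m^2):
  A. S/m: ✗ does not match
  B. S: ✓ matches
  C. 1/Ω: ✓ matches
  D. Ω: ✗ does not match
  E. V/A: ✗ does not match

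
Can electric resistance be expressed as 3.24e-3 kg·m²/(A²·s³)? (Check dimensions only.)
Yes

electric resistance has SI base units: kg * m^2 / (A^2 * s^3)
kg·m²/(A²·s³) reduces to the same SI base units, so it is a valid unit for electric resistance.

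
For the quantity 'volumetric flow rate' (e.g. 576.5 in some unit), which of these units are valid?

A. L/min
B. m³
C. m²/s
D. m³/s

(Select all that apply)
A, D

volumetric flow rate has SI base units: m^3 / s

Checking each option against m^3 / s:
  A. L/min: ✓ matches
  B. m³: ✗ does not match
  C. m²/s: ✗ does not match
  D. m³/s: ✓ matches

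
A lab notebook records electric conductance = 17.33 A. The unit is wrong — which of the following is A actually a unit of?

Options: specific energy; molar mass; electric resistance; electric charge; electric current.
electric current

electric conductance should have units dimensionally equivalent to A^2 * s^3 / (kg * m^2) (e.g. S).
The given unit 'A' reduces to A. Of the listed options, that is the dimensionality of electric current.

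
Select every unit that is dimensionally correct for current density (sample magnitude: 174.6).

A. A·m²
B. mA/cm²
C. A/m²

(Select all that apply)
B, C

current density has SI base units: A / m^2

Checking each option against A / m^2:
  A. A·m²: ✗ does not match
  B. mA/cm²: ✓ matches
  C. A/m²: ✓ matches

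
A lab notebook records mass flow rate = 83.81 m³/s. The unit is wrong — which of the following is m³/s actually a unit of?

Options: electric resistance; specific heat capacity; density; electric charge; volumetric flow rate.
volumetric flow rate

mass flow rate should have units dimensionally equivalent to kg / s (e.g. kg/s).
The given unit 'm³/s' reduces to m^3 / s. Of the listed options, that is the dimensionality of volumetric flow rate.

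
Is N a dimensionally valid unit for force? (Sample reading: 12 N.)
Yes

force has SI base units: kg * m / s^2
N reduces to the same SI base units, so it is a valid unit for force.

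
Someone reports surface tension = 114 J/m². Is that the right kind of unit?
Yes

surface tension has SI base units: kg / s^2
J/m² reduces to the same SI base units, so it is a valid unit for surface tension.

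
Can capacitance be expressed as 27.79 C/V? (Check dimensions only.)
Yes

capacitance has SI base units: A^2 * s^4 / (kg * m^2)
C/V reduces to the same SI base units, so it is a valid unit for capacitance.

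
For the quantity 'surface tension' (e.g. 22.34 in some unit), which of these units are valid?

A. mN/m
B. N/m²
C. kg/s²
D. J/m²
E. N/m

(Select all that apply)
A, C, D, E

surface tension has SI base units: kg / s^2

Checking each option against kg / s^2:
  A. mN/m: ✓ matches
  B. N/m²: ✗ does not match
  C. kg/s²: ✓ matches
  D. J/m²: ✓ matches
  E. N/m: ✓ matches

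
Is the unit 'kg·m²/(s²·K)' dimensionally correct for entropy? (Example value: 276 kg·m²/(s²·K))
Yes

entropy has SI base units: kg * m^2 / (s^2 * K)
kg·m²/(s²·K) reduces to the same SI base units, so it is a valid unit for entropy.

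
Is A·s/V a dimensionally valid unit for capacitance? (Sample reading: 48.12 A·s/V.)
Yes

capacitance has SI base units: A^2 * s^4 / (kg * m^2)
A·s/V reduces to the same SI base units, so it is a valid unit for capacitance.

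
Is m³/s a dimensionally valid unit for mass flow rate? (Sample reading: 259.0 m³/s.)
No

mass flow rate has SI base units: kg / s
m³/s does NOT reduce to kg / s; a valid unit for mass flow rate would be e.g. kg/s.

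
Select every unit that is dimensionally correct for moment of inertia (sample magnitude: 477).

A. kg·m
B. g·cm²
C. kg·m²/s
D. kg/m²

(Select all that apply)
B

moment of inertia has SI base units: kg * m^2

Checking each option against kg * m^2:
  A. kg·m: ✗ does not match
  B. g·cm²: ✓ matches
  C. kg·m²/s: ✗ does not match
  D. kg/m²: ✗ does not match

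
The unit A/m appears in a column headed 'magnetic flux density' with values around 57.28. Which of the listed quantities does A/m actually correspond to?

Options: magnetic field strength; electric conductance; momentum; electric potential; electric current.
magnetic field strength

magnetic flux density should have units dimensionally equivalent to kg / (A * s^2) (e.g. T).
The given unit 'A/m' reduces to A / m. Of the listed options, that is the dimensionality of magnetic field strength.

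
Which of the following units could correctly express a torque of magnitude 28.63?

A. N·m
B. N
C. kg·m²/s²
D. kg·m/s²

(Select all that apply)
A, C

torque has SI base units: kg * m^2 / s^2

Checking each option against kg * m^2 / s^2:
  A. N·m: ✓ matches
  B. N: ✗ does not match
  C. kg·m²/s²: ✓ matches
  D. kg·m/s²: ✗ does not match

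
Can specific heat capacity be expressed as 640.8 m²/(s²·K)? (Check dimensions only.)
Yes

specific heat capacity has SI base units: m^2 / (s^2 * K)
m²/(s²·K) reduces to the same SI base units, so it is a valid unit for specific heat capacity.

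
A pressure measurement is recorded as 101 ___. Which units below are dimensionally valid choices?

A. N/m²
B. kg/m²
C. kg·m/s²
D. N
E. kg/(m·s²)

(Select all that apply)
A, E

pressure has SI base units: kg / (m * s^2)

Checking each option against kg / (m * s^2):
  A. N/m²: ✓ matches
  B. kg/m²: ✗ does not match
  C. kg·m/s²: ✗ does not match
  D. N: ✗ does not match
  E. kg/(m·s²): ✓ matches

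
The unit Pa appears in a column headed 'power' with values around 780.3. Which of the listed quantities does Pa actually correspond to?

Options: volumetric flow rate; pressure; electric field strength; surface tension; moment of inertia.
pressure

power should have units dimensionally equivalent to kg * m^2 / s^3 (e.g. W).
The given unit 'Pa' reduces to kg / (m * s^2). Of the listed options, that is the dimensionality of pressure.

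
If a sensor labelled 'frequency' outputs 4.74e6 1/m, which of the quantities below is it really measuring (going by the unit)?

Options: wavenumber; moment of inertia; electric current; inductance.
wavenumber

frequency should have units dimensionally equivalent to 1 / s (e.g. Hz).
The given unit '1/m' reduces to 1 / m. Of the listed options, that is the dimensionality of wavenumber.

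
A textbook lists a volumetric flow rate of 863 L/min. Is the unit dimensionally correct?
Yes

volumetric flow rate has SI base units: m^3 / s
L/min reduces to the same SI base units, so it is a valid unit for volumetric flow rate.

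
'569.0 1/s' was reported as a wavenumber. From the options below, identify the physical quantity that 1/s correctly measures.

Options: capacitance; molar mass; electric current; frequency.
frequency

wavenumber should have units dimensionally equivalent to 1 / m (e.g. 1/m).
The given unit '1/s' reduces to 1 / s. Of the listed options, that is the dimensionality of frequency.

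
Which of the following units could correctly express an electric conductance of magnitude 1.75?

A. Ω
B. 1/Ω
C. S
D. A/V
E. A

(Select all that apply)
B, C, D

electric conductance has SI base units: A^2 * s^3 / (kg * m^2)

Checking each option against A^2 * s^3 / (kg * m^2):
  A. Ω: ✗ does not match
  B. 1/Ω: ✓ matches
  C. S: ✓ matches
  D. A/V: ✓ matches
  E. A: ✗ does not match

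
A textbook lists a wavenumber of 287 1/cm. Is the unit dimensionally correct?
Yes

wavenumber has SI base units: 1 / m
1/cm reduces to the same SI base units, so it is a valid unit for wavenumber.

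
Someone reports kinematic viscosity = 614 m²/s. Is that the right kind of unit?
Yes

kinematic viscosity has SI base units: m^2 / s
m²/s reduces to the same SI base units, so it is a valid unit for kinematic viscosity.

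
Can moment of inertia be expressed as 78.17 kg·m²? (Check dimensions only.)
Yes

moment of inertia has SI base units: kg * m^2
kg·m² reduces to the same SI base units, so it is a valid unit for moment of inertia.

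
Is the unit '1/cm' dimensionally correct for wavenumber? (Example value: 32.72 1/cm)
Yes

wavenumber has SI base units: 1 / m
1/cm reduces to the same SI base units, so it is a valid unit for wavenumber.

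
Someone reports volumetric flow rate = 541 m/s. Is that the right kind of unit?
No

volumetric flow rate has SI base units: m^3 / s
m/s does NOT reduce to m^3 / s; a valid unit for volumetric flow rate would be e.g. m³/s.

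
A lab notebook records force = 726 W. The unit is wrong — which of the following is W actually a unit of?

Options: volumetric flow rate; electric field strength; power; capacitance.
power

force should have units dimensionally equivalent to kg * m / s^2 (e.g. N).
The given unit 'W' reduces to kg * m^2 / s^3. Of the listed options, that is the dimensionality of power.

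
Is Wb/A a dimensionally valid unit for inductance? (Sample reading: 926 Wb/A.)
Yes

inductance has SI base units: kg * m^2 / (A^2 * s^2)
Wb/A reduces to the same SI base units, so it is a valid unit for inductance.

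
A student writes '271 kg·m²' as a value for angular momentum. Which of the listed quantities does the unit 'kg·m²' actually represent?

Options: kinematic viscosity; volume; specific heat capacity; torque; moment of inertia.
moment of inertia

angular momentum should have units dimensionally equivalent to kg * m^2 / s (e.g. kg·m²/s).
The given unit 'kg·m²' reduces to kg * m^2. Of the listed options, that is the dimensionality of moment of inertia.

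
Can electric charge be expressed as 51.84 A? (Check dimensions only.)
No

electric charge has SI base units: A * s
A does NOT reduce to A * s; a valid unit for electric charge would be e.g. C.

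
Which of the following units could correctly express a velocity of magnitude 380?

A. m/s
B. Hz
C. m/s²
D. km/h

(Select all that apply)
A, D

velocity has SI base units: m / s

Checking each option against m / s:
  A. m/s: ✓ matches
  B. Hz: ✗ does not match
  C. m/s²: ✗ does not match
  D. km/h: ✓ matches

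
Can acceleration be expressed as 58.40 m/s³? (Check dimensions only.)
No

acceleration has SI base units: m / s^2
m/s³ does NOT reduce to m / s^2; a valid unit for acceleration would be e.g. m/s².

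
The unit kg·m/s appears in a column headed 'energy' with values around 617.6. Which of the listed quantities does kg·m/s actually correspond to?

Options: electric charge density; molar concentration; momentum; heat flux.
momentum

energy should have units dimensionally equivalent to kg * m^2 / s^2 (e.g. J).
The given unit 'kg·m/s' reduces to kg * m / s. Of the listed options, that is the dimensionality of momentum.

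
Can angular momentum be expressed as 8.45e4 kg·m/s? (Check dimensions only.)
No

angular momentum has SI base units: kg * m^2 / s
kg·m/s does NOT reduce to kg * m^2 / s; a valid unit for angular momentum would be e.g. kg·m²/s.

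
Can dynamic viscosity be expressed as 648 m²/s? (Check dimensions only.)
No

dynamic viscosity has SI base units: kg / (m * s)
m²/s does NOT reduce to kg / (m * s); a valid unit for dynamic viscosity would be e.g. Pa·s.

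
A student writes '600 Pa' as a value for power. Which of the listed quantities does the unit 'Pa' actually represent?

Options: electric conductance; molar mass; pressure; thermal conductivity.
pressure

power should have units dimensionally equivalent to kg * m^2 / s^3 (e.g. W).
The given unit 'Pa' reduces to kg / (m * s^2). Of the listed options, that is the dimensionality of pressure.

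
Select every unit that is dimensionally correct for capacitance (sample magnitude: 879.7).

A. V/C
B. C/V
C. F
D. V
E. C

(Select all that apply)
B, C

capacitance has SI base units: A^2 * s^4 / (kg * m^2)

Checking each option against A^2 * s^4 / (kg * m^2):
  A. V/C: ✗ does not match
  B. C/V: ✓ matches
  C. F: ✓ matches
  D. V: ✗ does not match
  E. C: ✗ does not match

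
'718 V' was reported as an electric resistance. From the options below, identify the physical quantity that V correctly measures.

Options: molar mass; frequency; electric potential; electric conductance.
electric potential

electric resistance should have units dimensionally equivalent to kg * m^2 / (A^2 * s^3) (e.g. Ω).
The given unit 'V' reduces to kg * m^2 / (A * s^3). Of the listed options, that is the dimensionality of electric potential.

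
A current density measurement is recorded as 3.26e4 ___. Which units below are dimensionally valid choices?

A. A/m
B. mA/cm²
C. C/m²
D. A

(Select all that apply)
B

current density has SI base units: A / m^2

Checking each option against A / m^2:
  A. A/m: ✗ does not match
  B. mA/cm²: ✓ matches
  C. C/m²: ✗ does not match
  D. A: ✗ does not match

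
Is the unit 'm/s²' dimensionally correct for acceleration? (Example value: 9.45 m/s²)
Yes

acceleration has SI base units: m / s^2
m/s² reduces to the same SI base units, so it is a valid unit for acceleration.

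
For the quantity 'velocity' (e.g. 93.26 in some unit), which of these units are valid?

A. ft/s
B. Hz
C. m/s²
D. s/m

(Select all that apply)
A

velocity has SI base units: m / s

Checking each option against m / s:
  A. ft/s: ✓ matches
  B. Hz: ✗ does not match
  C. m/s²: ✗ does not match
  D. s/m: ✗ does not match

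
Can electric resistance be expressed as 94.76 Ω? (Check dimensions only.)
Yes

electric resistance has SI base units: kg * m^2 / (A^2 * s^3)
Ω reduces to the same SI base units, so it is a valid unit for electric resistance.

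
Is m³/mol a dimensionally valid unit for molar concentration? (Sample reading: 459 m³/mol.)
No

molar concentration has SI base units: mol / m^3
m³/mol does NOT reduce to mol / m^3; a valid unit for molar concentration would be e.g. mol/m³.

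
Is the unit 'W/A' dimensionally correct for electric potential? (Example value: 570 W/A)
Yes

electric potential has SI base units: kg * m^2 / (A * s^3)
W/A reduces to the same SI base units, so it is a valid unit for electric potential.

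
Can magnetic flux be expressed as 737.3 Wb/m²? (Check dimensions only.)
No

magnetic flux has SI base units: kg * m^2 / (A * s^2)
Wb/m² does NOT reduce to kg * m^2 / (A * s^2); a valid unit for magnetic flux would be e.g. Wb.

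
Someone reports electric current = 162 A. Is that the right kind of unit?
Yes

electric current has SI base units: A
A reduces to the same SI base units, so it is a valid unit for electric current.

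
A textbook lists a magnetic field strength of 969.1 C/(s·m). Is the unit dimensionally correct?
Yes

magnetic field strength has SI base units: A / m
C/(s·m) reduces to the same SI base units, so it is a valid unit for magnetic field strength.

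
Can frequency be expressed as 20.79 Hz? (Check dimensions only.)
Yes

frequency has SI base units: 1 / s
Hz reduces to the same SI base units, so it is a valid unit for frequency.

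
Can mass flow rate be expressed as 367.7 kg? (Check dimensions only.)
No

mass flow rate has SI base units: kg / s
kg does NOT reduce to kg / s; a valid unit for mass flow rate would be e.g. kg/s.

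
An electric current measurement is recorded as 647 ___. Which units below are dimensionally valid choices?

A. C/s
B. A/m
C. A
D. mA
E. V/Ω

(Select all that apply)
A, C, D, E

electric current has SI base units: A

Checking each option against A:
  A. C/s: ✓ matches
  B. A/m: ✗ does not match
  C. A: ✓ matches
  D. mA: ✓ matches
  E. V/Ω: ✓ matches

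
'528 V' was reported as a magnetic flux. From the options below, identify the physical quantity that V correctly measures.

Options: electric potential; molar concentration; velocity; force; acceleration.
electric potential

magnetic flux should have units dimensionally equivalent to kg * m^2 / (A * s^2) (e.g. Wb).
The given unit 'V' reduces to kg * m^2 / (A * s^3). Of the listed options, that is the dimensionality of electric potential.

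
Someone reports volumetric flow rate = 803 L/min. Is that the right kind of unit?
Yes

volumetric flow rate has SI base units: m^3 / s
L/min reduces to the same SI base units, so it is a valid unit for volumetric flow rate.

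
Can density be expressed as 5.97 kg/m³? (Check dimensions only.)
Yes

density has SI base units: kg / m^3
kg/m³ reduces to the same SI base units, so it is a valid unit for density.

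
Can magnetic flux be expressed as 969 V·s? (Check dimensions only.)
Yes

magnetic flux has SI base units: kg * m^2 / (A * s^2)
V·s reduces to the same SI base units, so it is a valid unit for magnetic flux.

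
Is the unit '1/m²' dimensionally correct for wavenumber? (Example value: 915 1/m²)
No

wavenumber has SI base units: 1 / m
1/m² does NOT reduce to 1 / m; a valid unit for wavenumber would be e.g. 1/m.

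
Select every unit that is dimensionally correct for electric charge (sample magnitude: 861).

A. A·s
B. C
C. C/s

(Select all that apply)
A, B

electric charge has SI base units: A * s

Checking each option against A * s:
  A. A·s: ✓ matches
  B. C: ✓ matches
  C. C/s: ✗ does not match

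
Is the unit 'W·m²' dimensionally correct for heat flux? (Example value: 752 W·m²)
No

heat flux has SI base units: kg / s^3
W·m² does NOT reduce to kg / s^3; a valid unit for heat flux would be e.g. W/m².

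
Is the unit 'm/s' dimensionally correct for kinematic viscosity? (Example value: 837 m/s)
No

kinematic viscosity has SI base units: m^2 / s
m/s does NOT reduce to m^2 / s; a valid unit for kinematic viscosity would be e.g. m²/s.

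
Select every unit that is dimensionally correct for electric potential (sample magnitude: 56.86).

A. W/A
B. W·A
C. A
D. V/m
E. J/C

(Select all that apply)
A, E

electric potential has SI base units: kg * m^2 / (A * s^3)

Checking each option against kg * m^2 / (A * s^3):
  A. W/A: ✓ matches
  B. W·A: ✗ does not match
  C. A: ✗ does not match
  D. V/m: ✗ does not match
  E. J/C: ✓ matches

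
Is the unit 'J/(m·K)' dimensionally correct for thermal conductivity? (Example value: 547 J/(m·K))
No

thermal conductivity has SI base units: kg * m / (s^3 * K)
J/(m·K) does NOT reduce to kg * m / (s^3 * K); a valid unit for thermal conductivity would be e.g. W/(m·K).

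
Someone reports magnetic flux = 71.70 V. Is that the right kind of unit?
No

magnetic flux has SI base units: kg * m^2 / (A * s^2)
V does NOT reduce to kg * m^2 / (A * s^2); a valid unit for magnetic flux would be e.g. Wb.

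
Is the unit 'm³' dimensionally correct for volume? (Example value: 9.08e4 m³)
Yes

volume has SI base units: m^3
m³ reduces to the same SI base units, so it is a valid unit for volume.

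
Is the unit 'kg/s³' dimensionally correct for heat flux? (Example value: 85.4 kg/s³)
Yes

heat flux has SI base units: kg / s^3
kg/s³ reduces to the same SI base units, so it is a valid unit for heat flux.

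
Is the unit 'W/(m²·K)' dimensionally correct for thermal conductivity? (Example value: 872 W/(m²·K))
No

thermal conductivity has SI base units: kg * m / (s^3 * K)
W/(m²·K) does NOT reduce to kg * m / (s^3 * K); a valid unit for thermal conductivity would be e.g. W/(m·K).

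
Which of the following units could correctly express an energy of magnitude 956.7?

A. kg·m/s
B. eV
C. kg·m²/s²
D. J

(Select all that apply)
B, C, D

energy has SI base units: kg * m^2 / s^2

Checking each option against kg * m^2 / s^2:
  A. kg·m/s: ✗ does not match
  B. eV: ✓ matches
  C. kg·m²/s²: ✓ matches
  D. J: ✓ matches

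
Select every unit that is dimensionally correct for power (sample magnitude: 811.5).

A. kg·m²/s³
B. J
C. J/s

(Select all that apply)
A, C

power has SI base units: kg * m^2 / s^3

Checking each option against kg * m^2 / s^3:
  A. kg·m²/s³: ✓ matches
  B. J: ✗ does not match
  C. J/s: ✓ matches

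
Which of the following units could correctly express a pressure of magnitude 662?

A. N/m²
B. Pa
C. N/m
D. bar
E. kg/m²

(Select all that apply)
A, B, D

pressure has SI base units: kg / (m * s^2)

Checking each option against kg / (m * s^2):
  A. N/m²: ✓ matches
  B. Pa: ✓ matches
  C. N/m: ✗ does not match
  D. bar: ✓ matches
  E. kg/m²: ✗ does not match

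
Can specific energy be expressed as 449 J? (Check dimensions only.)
No

specific energy has SI base units: m^2 / s^2
J does NOT reduce to m^2 / s^2; a valid unit for specific energy would be e.g. J/kg.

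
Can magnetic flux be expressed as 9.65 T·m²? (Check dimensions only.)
Yes

magnetic flux has SI base units: kg * m^2 / (A * s^2)
T·m² reduces to the same SI base units, so it is a valid unit for magnetic flux.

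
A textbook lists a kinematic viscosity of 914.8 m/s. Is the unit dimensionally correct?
No

kinematic viscosity has SI base units: m^2 / s
m/s does NOT reduce to m^2 / s; a valid unit for kinematic viscosity would be e.g. m²/s.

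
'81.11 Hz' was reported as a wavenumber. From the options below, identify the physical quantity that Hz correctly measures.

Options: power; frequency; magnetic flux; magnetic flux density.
frequency

wavenumber should have units dimensionally equivalent to 1 / m (e.g. 1/m).
The given unit 'Hz' reduces to 1 / s. Of the listed options, that is the dimensionality of frequency.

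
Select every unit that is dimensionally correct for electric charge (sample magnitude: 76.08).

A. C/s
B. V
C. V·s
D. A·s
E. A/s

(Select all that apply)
D

electric charge has SI base units: A * s

Checking each option against A * s:
  A. C/s: ✗ does not match
  B. V: ✗ does not match
  C. V·s: ✗ does not match
  D. A·s: ✓ matches
  E. A/s: ✗ does not match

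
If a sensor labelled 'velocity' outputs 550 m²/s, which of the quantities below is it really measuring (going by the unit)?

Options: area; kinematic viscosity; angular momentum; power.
kinematic viscosity

velocity should have units dimensionally equivalent to m / s (e.g. m/s).
The given unit 'm²/s' reduces to m^2 / s. Of the listed options, that is the dimensionality of kinematic viscosity.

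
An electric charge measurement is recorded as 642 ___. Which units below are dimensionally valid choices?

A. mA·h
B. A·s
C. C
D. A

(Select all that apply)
A, B, C

electric charge has SI base units: A * s

Checking each option against A * s:
  A. mA·h: ✓ matches
  B. A·s: ✓ matches
  C. C: ✓ matches
  D. A: ✗ does not match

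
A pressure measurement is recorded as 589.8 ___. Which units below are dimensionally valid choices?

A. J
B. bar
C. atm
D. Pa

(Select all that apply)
B, C, D

pressure has SI base units: kg / (m * s^2)

Checking each option against kg / (m * s^2):
  A. J: ✗ does not match
  B. bar: ✓ matches
  C. atm: ✓ matches
  D. Pa: ✓ matches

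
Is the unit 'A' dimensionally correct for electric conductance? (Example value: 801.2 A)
No

electric conductance has SI base units: A^2 * s^3 / (kg * m^2)
A does NOT reduce to A^2 * s^3 / (kg * m^2); a valid unit for electric conductance would be e.g. S.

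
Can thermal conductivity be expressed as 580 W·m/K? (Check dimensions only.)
No

thermal conductivity has SI base units: kg * m / (s^3 * K)
W·m/K does NOT reduce to kg * m / (s^3 * K); a valid unit for thermal conductivity would be e.g. W/(m·K).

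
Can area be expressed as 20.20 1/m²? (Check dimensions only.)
No

area has SI base units: m^2
1/m² does NOT reduce to m^2; a valid unit for area would be e.g. m².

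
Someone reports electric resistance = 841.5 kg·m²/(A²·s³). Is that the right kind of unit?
Yes

electric resistance has SI base units: kg * m^2 / (A^2 * s^3)
kg·m²/(A²·s³) reduces to the same SI base units, so it is a valid unit for electric resistance.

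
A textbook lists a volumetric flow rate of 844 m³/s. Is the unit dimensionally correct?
Yes

volumetric flow rate has SI base units: m^3 / s
m³/s reduces to the same SI base units, so it is a valid unit for volumetric flow rate.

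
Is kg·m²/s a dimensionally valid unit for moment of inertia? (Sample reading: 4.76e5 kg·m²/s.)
No

moment of inertia has SI base units: kg * m^2
kg·m²/s does NOT reduce to kg * m^2; a valid unit for moment of inertia would be e.g. kg·m².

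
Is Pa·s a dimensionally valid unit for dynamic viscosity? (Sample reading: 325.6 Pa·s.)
Yes

dynamic viscosity has SI base units: kg / (m * s)
Pa·s reduces to the same SI base units, so it is a valid unit for dynamic viscosity.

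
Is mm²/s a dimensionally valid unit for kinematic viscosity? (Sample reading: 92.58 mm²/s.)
Yes

kinematic viscosity has SI base units: m^2 / s
mm²/s reduces to the same SI base units, so it is a valid unit for kinematic viscosity.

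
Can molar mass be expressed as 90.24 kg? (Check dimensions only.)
No

molar mass has SI base units: kg / mol
kg does NOT reduce to kg / mol; a valid unit for molar mass would be e.g. kg/mol.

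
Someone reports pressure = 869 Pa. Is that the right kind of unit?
Yes

pressure has SI base units: kg / (m * s^2)
Pa reduces to the same SI base units, so it is a valid unit for pressure.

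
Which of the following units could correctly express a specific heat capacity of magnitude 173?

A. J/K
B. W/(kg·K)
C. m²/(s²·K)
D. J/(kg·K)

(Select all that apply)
C, D

specific heat capacity has SI base units: m^2 / (s^2 * K)

Checking each option against m^2 / (s^2 * K):
  A. J/K: ✗ does not match
  B. W/(kg·K): ✗ does not match
  C. m²/(s²·K): ✓ matches
  D. J/(kg·K): ✓ matches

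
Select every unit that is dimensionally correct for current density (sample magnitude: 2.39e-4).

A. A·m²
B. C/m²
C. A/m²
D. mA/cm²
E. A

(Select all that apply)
C, D

current density has SI base units: A / m^2

Checking each option against A / m^2:
  A. A·m²: ✗ does not match
  B. C/m²: ✗ does not match
  C. A/m²: ✓ matches
  D. mA/cm²: ✓ matches
  E. A: ✗ does not match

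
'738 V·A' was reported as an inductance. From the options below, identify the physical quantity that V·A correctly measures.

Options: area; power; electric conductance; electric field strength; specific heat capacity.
power

inductance should have units dimensionally equivalent to kg * m^2 / (A^2 * s^2) (e.g. H).
The given unit 'V·A' reduces to kg * m^2 / s^3. Of the listed options, that is the dimensionality of power.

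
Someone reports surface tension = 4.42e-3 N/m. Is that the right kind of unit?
Yes

surface tension has SI base units: kg / s^2
N/m reduces to the same SI base units, so it is a valid unit for surface tension.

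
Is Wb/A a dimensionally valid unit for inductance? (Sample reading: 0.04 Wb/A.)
Yes

inductance has SI base units: kg * m^2 / (A^2 * s^2)
Wb/A reduces to the same SI base units, so it is a valid unit for inductance.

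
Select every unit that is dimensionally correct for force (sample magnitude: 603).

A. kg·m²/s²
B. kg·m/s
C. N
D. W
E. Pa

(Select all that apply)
C

force has SI base units: kg * m / s^2

Checking each option against kg * m / s^2:
  A. kg·m²/s²: ✗ does not match
  B. kg·m/s: ✗ does not match
  C. N: ✓ matches
  D. W: ✗ does not match
  E. Pa: ✗ does not match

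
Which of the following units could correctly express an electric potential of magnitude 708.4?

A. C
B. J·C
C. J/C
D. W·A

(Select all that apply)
C

electric potential has SI base units: kg * m^2 / (A * s^3)

Checking each option against kg * m^2 / (A * s^3):
  A. C: ✗ does not match
  B. J·C: ✗ does not match
  C. J/C: ✓ matches
  D. W·A: ✗ does not match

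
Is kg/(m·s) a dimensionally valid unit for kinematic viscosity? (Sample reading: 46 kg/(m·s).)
No

kinematic viscosity has SI base units: m^2 / s
kg/(m·s) does NOT reduce to m^2 / s; a valid unit for kinematic viscosity would be e.g. m²/s.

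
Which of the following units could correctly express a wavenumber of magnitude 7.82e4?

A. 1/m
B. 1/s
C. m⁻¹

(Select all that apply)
A, C

wavenumber has SI base units: 1 / m

Checking each option against 1 / m:
  A. 1/m: ✓ matches
  B. 1/s: ✗ does not match
  C. m⁻¹: ✓ matches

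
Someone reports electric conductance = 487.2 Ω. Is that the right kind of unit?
No

electric conductance has SI base units: A^2 * s^3 / (kg * m^2)
Ω does NOT reduce to A^2 * s^3 / (kg * m^2); a valid unit for electric conductance would be e.g. S.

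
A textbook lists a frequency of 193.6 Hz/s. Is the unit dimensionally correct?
No

frequency has SI base units: 1 / s
Hz/s does NOT reduce to 1 / s; a valid unit for frequency would be e.g. Hz.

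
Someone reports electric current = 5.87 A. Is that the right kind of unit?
Yes

electric current has SI base units: A
A reduces to the same SI base units, so it is a valid unit for electric current.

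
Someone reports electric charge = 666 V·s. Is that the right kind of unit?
No

electric charge has SI base units: A * s
V·s does NOT reduce to A * s; a valid unit for electric charge would be e.g. C.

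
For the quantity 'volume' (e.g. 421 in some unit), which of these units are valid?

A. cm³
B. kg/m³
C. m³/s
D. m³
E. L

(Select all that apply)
A, D, E

volume has SI base units: m^3

Checking each option against m^3:
  A. cm³: ✓ matches
  B. kg/m³: ✗ does not match
  C. m³/s: ✗ does not match
  D. m³: ✓ matches
  E. L: ✓ matches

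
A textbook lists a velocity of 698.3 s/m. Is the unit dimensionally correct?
No

velocity has SI base units: m / s
s/m does NOT reduce to m / s; a valid unit for velocity would be e.g. m/s.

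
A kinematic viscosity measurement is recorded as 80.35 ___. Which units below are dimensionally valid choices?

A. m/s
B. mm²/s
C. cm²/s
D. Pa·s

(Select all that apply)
B, C

kinematic viscosity has SI base units: m^2 / s

Checking each option against m^2 / s:
  A. m/s: ✗ does not match
  B. mm²/s: ✓ matches
  C. cm²/s: ✓ matches
  D. Pa·s: ✗ does not match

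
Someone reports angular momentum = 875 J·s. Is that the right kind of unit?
Yes

angular momentum has SI base units: kg * m^2 / s
J·s reduces to the same SI base units, so it is a valid unit for angular momentum.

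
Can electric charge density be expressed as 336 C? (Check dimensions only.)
No

electric charge density has SI base units: A * s / m^3
C does NOT reduce to A * s / m^3; a valid unit for electric charge density would be e.g. C/m³.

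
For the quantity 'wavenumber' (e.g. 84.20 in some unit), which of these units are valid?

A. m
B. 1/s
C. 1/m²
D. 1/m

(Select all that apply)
D

wavenumber has SI base units: 1 / m

Checking each option against 1 / m:
  A. m: ✗ does not match
  B. 1/s: ✗ does not match
  C. 1/m²: ✗ does not match
  D. 1/m: ✓ matches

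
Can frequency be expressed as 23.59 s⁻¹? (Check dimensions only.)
Yes

frequency has SI base units: 1 / s
s⁻¹ reduces to the same SI base units, so it is a valid unit for frequency.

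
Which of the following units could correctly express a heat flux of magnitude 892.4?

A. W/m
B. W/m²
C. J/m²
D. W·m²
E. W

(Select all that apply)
B

heat flux has SI base units: kg / s^3

Checking each option against kg / s^3:
  A. W/m: ✗ does not match
  B. W/m²: ✓ matches
  C. J/m²: ✗ does not match
  D. W·m²: ✗ does not match
  E. W: ✗ does not match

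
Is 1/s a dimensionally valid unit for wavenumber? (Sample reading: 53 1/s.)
No

wavenumber has SI base units: 1 / m
1/s does NOT reduce to 1 / m; a valid unit for wavenumber would be e.g. 1/m.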